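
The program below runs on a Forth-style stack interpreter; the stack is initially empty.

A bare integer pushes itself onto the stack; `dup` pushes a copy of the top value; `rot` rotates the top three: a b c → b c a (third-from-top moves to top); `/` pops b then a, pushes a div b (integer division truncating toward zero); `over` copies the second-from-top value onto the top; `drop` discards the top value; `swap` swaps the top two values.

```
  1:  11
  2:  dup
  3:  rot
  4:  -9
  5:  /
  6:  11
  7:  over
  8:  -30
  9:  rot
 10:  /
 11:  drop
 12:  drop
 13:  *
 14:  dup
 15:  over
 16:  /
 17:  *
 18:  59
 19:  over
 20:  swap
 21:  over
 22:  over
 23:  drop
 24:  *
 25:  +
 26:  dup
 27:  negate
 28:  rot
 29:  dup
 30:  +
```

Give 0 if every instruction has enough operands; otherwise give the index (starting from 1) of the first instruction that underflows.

11   11
dup  11 11
rot  — needs 3 operands, stack has 2 → underflow

3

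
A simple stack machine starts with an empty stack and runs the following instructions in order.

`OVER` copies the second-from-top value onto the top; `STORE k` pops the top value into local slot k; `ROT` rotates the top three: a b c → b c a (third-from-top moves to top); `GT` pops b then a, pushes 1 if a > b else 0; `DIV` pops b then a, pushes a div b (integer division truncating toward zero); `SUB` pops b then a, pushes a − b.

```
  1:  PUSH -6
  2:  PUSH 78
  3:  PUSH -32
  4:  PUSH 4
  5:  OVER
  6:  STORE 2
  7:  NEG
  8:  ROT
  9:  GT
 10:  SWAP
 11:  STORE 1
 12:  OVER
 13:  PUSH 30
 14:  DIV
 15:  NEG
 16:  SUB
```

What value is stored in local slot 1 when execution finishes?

-32

PUSH -6  → -6
PUSH 78  → -6 78
PUSH -32 → -6 78 -32
PUSH 4   → -6 78 -32 4
OVER     → -6 78 -32 4 -32
STORE 2  → -6 78 -32 4
NEG      → -6 78 -32 -4
ROT      → -6 -32 -4 78
GT       → -6 -32 0
SWAP     → -6 0 -32
STORE 1  → -6 0
OVER     → -6 0 -6
PUSH 30  → -6 0 -6 30
DIV      → -6 0 0
NEG      → -6 0 0
SUB      → -6 0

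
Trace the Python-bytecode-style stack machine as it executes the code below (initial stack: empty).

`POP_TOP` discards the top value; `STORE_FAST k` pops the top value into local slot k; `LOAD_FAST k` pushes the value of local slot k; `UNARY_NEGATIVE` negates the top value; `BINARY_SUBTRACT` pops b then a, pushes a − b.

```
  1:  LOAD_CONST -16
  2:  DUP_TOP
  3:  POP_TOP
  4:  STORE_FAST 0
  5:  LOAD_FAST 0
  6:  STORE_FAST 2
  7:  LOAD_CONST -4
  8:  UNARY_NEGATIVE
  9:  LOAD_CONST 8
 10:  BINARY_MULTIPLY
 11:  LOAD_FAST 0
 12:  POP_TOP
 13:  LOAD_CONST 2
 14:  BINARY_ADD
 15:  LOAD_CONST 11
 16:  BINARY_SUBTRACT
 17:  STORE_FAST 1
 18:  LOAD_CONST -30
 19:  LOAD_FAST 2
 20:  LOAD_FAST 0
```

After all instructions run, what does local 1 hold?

LOAD_CONST -16   -16
DUP_TOP          -16 -16
POP_TOP          -16
STORE_FAST 0     (empty)
LOAD_FAST 0      -16
STORE_FAST 2     (empty)
LOAD_CONST -4    -4
UNARY_NEGATIVE   4
LOAD_CONST 8     4 8
BINARY_MULTIPLY  32
LOAD_FAST 0      32 -16
POP_TOP          32
LOAD_CONST 2     32 2
BINARY_ADD       34
LOAD_CONST 11    34 11
BINARY_SUBTRACT  23
STORE_FAST 1     (empty)
LOAD_CONST -30   -30
LOAD_FAST 2      -30 -16
LOAD_FAST 0      -30 -16 -16

23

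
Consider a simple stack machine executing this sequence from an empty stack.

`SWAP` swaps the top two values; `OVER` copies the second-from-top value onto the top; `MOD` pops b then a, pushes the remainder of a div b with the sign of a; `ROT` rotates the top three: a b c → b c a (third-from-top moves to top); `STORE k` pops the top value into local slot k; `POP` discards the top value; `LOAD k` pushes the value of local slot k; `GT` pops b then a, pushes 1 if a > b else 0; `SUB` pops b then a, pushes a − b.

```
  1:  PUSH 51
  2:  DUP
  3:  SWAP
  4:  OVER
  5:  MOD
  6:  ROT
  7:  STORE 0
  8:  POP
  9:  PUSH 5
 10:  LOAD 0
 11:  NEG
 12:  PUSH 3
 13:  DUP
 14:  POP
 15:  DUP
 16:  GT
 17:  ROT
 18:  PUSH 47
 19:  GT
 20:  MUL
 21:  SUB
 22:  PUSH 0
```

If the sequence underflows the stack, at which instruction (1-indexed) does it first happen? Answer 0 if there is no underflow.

PUSH 51 -> [51]
DUP     -> [51, 51]
SWAP    -> [51, 51]
OVER    -> [51, 51, 51]
MOD     -> [51, 0]
ROT  — needs 3 operands, stack has 2 → underflow

6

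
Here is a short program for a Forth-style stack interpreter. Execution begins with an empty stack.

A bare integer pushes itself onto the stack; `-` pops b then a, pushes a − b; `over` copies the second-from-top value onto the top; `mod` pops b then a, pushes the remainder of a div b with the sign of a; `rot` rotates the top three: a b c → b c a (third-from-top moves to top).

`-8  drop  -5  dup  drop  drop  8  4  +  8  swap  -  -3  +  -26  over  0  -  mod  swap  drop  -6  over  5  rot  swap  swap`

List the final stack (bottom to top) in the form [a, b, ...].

[-5, -5, 5, -6]

-8   → -8
drop → (empty)
-5   → -5
dup  → -5 -5
drop → -5
drop → (empty)
8    → 8
4    → 8 4
+    → 12
8    → 12 8
swap → 8 12
-    → -4
-3   → -4 -3
+    → -7
-26  → -7 -26
over → -7 -26 -7
0    → -7 -26 -7 0
-    → -7 -26 -7
mod  → -7 -5
swap → -5 -7
drop → -5
-6   → -5 -6
over → -5 -6 -5
5    → -5 -6 -5 5
rot  → -5 -5 5 -6
swap → -5 -5 -6 5
swap → -5 -5 5 -6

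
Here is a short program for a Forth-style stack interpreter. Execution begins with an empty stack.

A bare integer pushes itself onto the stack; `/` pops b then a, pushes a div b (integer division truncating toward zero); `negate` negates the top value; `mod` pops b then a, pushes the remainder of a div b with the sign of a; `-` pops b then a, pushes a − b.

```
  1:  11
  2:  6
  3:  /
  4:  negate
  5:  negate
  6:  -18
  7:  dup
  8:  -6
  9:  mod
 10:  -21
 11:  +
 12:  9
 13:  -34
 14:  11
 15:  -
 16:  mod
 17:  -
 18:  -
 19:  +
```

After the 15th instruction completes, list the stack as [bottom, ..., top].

[1, -18, -21, 9, -45]

11     : 11
6      : 11 6
/      : 1
negate : -1
negate : 1
-18    : 1 -18
dup    : 1 -18 -18
-6     : 1 -18 -18 -6
mod    : 1 -18 0
-21    : 1 -18 0 -21
+      : 1 -18 -21
9      : 1 -18 -21 9
-34    : 1 -18 -21 9 -34
11     : 1 -18 -21 9 -34 11
-      : 1 -18 -21 9 -45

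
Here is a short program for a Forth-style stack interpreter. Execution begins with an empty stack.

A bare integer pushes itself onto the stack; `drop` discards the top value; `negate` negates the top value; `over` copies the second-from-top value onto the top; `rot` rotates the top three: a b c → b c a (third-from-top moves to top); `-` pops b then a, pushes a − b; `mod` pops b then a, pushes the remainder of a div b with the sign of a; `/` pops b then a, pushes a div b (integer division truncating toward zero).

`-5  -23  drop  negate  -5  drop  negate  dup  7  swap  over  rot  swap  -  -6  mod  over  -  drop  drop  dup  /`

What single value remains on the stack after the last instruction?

1

-5     : -5
-23    : -5 -23
drop   : -5
negate : 5
-5     : 5 -5
drop   : 5
negate : -5
dup    : -5 -5
7      : -5 -5 7
swap   : -5 7 -5
over   : -5 7 -5 7
rot    : -5 -5 7 7
swap   : -5 -5 7 7
-      : -5 -5 0
-6     : -5 -5 0 -6
mod    : -5 -5 0
over   : -5 -5 0 -5
-      : -5 -5 5
drop   : -5 -5
drop   : -5
dup    : -5 -5
/      : 1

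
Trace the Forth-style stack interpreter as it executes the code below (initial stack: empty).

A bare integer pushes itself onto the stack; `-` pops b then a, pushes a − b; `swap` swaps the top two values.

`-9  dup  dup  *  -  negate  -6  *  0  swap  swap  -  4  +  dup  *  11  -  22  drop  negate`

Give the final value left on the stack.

-287285

-9      -9
dup     -9 -9
dup     -9 -9 -9
*       -9 81
-       -90
negate  90
-6      90 -6
*       -540
0       -540 0
swap    0 -540
swap    -540 0
-       -540
4       -540 4
+       -536
dup     -536 -536
*       287296
11      287296 11
-       287285
22      287285 22
drop    287285
negate  -287285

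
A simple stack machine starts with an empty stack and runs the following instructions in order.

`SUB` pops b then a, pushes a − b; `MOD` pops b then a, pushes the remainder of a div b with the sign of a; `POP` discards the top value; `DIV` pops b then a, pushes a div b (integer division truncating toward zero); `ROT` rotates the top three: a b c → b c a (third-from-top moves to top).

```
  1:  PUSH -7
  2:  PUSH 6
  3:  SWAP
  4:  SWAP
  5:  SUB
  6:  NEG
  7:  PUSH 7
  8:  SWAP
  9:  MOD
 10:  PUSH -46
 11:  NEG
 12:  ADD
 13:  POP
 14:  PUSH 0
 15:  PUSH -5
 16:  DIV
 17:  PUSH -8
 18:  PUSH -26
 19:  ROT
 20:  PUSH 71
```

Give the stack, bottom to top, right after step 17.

PUSH -7  → [-7]
PUSH 6   → [-7, 6]
SWAP     → [6, -7]
SWAP     → [-7, 6]
SUB      → [-13]
NEG      → [13]
PUSH 7   → [13, 7]
SWAP     → [7, 13]
MOD      → [7]
PUSH -46 → [7, -46]
NEG      → [7, 46]
ADD      → [53]
POP      → []
PUSH 0   → [0]
PUSH -5  → [0, -5]
DIV      → [0]
PUSH -8  → [0, -8]

[0, -8]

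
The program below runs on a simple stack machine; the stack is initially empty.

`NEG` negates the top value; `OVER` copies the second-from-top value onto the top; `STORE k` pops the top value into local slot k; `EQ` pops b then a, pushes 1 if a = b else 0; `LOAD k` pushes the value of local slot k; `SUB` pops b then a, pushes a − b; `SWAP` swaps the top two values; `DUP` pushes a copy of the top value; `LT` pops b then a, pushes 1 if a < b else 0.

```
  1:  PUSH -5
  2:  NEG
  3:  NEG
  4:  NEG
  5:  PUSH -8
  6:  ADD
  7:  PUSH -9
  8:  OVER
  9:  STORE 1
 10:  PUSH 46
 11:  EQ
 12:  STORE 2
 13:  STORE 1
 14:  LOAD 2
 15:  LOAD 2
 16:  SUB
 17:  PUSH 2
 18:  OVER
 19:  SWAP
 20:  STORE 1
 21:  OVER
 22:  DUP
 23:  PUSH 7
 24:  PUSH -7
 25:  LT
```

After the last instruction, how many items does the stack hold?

5

PUSH -5 : [-5]
NEG     : [5]
NEG     : [-5]
NEG     : [5]
PUSH -8 : [5, -8]
ADD     : [-3]
PUSH -9 : [-3, -9]
OVER    : [-3, -9, -3]
STORE 1 : [-3, -9]
PUSH 46 : [-3, -9, 46]
EQ      : [-3, 0]
STORE 2 : [-3]
STORE 1 : []
LOAD 2  : [0]
LOAD 2  : [0, 0]
SUB     : [0]
PUSH 2  : [0, 2]
OVER    : [0, 2, 0]
SWAP    : [0, 0, 2]
STORE 1 : [0, 0]
OVER    : [0, 0, 0]
DUP     : [0, 0, 0, 0]
PUSH 7  : [0, 0, 0, 0, 7]
PUSH -7 : [0, 0, 0, 0, 7, -7]
LT      : [0, 0, 0, 0, 0]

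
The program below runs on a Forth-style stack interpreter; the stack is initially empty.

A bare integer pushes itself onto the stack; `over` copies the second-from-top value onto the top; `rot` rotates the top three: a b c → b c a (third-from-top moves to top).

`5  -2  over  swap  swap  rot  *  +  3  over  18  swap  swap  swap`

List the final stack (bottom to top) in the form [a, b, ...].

5    → [5]
-2   → [5, -2]
over → [5, -2, 5]
swap → [5, 5, -2]
swap → [5, -2, 5]
rot  → [-2, 5, 5]
*    → [-2, 25]
+    → [23]
3    → [23, 3]
over → [23, 3, 23]
18   → [23, 3, 23, 18]
swap → [23, 3, 18, 23]
swap → [23, 3, 23, 18]
swap → [23, 3, 18, 23]

[23, 3, 18, 23]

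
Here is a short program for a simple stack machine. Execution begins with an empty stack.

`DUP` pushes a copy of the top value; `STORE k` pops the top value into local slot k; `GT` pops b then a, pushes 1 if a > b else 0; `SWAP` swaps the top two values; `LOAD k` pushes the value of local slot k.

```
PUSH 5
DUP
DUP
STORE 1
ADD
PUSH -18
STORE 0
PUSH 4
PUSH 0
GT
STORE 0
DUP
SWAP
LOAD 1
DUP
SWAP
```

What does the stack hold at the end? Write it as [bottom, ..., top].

PUSH 5    [5]
DUP       [5, 5]
DUP       [5, 5, 5]
STORE 1   [5, 5]
ADD       [10]
PUSH -18  [10, -18]
STORE 0   [10]
PUSH 4    [10, 4]
PUSH 0    [10, 4, 0]
GT        [10, 1]
STORE 0   [10]
DUP       [10, 10]
SWAP      [10, 10]
LOAD 1    [10, 10, 5]
DUP       [10, 10, 5, 5]
SWAP      [10, 10, 5, 5]

[10, 10, 5, 5]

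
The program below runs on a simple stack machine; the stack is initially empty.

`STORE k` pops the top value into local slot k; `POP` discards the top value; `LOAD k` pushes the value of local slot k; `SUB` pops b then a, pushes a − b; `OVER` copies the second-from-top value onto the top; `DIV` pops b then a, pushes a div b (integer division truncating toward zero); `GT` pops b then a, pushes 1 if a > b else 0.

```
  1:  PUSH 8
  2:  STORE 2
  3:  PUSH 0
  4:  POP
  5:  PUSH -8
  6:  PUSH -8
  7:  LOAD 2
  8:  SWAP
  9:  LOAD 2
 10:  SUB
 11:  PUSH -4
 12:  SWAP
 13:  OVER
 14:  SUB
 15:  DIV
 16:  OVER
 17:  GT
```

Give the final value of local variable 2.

8

PUSH 8  : 8
STORE 2 : (empty)
PUSH 0  : 0
POP     : (empty)
PUSH -8 : -8
PUSH -8 : -8 -8
LOAD 2  : -8 -8 8
SWAP    : -8 8 -8
LOAD 2  : -8 8 -8 8
SUB     : -8 8 -16
PUSH -4 : -8 8 -16 -4
SWAP    : -8 8 -4 -16
OVER    : -8 8 -4 -16 -4
SUB     : -8 8 -4 -12
DIV     : -8 8 0
OVER    : -8 8 0 8
GT      : -8 8 0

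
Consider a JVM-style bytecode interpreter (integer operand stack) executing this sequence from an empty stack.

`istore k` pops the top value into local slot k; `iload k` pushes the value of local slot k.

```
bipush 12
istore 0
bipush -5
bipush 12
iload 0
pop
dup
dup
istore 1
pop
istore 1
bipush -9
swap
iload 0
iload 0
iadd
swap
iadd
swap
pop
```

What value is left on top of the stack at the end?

19

bipush 12  12
istore 0   (empty)
bipush -5  -5
bipush 12  -5 12
iload 0    -5 12 12
pop        -5 12
dup        -5 12 12
dup        -5 12 12 12
istore 1   -5 12 12
pop        -5 12
istore 1   -5
bipush -9  -5 -9
swap       -9 -5
iload 0    -9 -5 12
iload 0    -9 -5 12 12
iadd       -9 -5 24
swap       -9 24 -5
iadd       -9 19
swap       19 -9
pop        19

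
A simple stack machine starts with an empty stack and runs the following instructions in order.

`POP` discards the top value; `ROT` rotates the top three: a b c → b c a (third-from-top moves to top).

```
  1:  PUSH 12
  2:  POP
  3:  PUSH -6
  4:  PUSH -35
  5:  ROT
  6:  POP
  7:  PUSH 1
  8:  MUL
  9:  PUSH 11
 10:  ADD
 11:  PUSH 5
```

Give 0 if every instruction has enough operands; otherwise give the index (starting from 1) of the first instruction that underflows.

PUSH 12  : [12]
POP      : []
PUSH -6  : [-6]
PUSH -35 : [-6, -35]
ROT  — needs 3 operands, stack has 2 → underflow

5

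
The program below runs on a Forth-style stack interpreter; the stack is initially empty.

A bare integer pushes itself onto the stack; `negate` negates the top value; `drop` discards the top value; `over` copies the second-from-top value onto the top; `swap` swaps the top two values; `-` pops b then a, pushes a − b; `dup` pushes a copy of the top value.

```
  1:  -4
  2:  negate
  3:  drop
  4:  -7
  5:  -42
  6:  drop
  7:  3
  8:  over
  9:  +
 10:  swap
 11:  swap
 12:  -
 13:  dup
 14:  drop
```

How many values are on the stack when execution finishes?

-4     : [-4]
negate : [4]
drop   : []
-7     : [-7]
-42    : [-7, -42]
drop   : [-7]
3      : [-7, 3]
over   : [-7, 3, -7]
+      : [-7, -4]
swap   : [-4, -7]
swap   : [-7, -4]
-      : [-3]
dup    : [-3, -3]
drop   : [-3]

1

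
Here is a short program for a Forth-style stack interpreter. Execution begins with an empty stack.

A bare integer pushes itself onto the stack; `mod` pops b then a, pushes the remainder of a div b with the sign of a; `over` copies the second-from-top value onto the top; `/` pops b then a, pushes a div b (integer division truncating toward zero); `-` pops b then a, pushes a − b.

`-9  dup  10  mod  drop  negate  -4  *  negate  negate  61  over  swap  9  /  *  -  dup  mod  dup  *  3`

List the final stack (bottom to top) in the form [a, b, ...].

[0, 3]

-9     : -9
dup    : -9 -9
10     : -9 -9 10
mod    : -9 -9
drop   : -9
negate : 9
-4     : 9 -4
*      : -36
negate : 36
negate : -36
61     : -36 61
over   : -36 61 -36
swap   : -36 -36 61
9      : -36 -36 61 9
/      : -36 -36 6
*      : -36 -216
-      : 180
dup    : 180 180
mod    : 0
dup    : 0 0
*      : 0
3      : 0 3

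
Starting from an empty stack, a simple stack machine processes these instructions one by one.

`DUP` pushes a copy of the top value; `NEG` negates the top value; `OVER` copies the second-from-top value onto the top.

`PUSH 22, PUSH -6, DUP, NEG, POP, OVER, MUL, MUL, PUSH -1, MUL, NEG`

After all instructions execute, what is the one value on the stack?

-2904

PUSH 22 -> [22]
PUSH -6 -> [22, -6]
DUP     -> [22, -6, -6]
NEG     -> [22, -6, 6]
POP     -> [22, -6]
OVER    -> [22, -6, 22]
MUL     -> [22, -132]
MUL     -> [-2904]
PUSH -1 -> [-2904, -1]
MUL     -> [2904]
NEG     -> [-2904]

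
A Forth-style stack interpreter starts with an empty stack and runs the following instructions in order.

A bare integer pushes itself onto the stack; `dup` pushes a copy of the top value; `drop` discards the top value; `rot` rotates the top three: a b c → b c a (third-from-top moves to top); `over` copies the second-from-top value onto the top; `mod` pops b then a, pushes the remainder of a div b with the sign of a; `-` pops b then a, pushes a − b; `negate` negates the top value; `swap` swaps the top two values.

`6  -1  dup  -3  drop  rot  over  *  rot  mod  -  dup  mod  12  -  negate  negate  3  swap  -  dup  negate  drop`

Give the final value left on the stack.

6       [6]
-1      [6, -1]
dup     [6, -1, -1]
-3      [6, -1, -1, -3]
drop    [6, -1, -1]
rot     [-1, -1, 6]
over    [-1, -1, 6, -1]
*       [-1, -1, -6]
rot     [-1, -6, -1]
mod     [-1, 0]
-       [-1]
dup     [-1, -1]
mod     [0]
12      [0, 12]
-       [-12]
negate  [12]
negate  [-12]
3       [-12, 3]
swap    [3, -12]
-       [15]
dup     [15, 15]
negate  [15, -15]
drop    [15]

15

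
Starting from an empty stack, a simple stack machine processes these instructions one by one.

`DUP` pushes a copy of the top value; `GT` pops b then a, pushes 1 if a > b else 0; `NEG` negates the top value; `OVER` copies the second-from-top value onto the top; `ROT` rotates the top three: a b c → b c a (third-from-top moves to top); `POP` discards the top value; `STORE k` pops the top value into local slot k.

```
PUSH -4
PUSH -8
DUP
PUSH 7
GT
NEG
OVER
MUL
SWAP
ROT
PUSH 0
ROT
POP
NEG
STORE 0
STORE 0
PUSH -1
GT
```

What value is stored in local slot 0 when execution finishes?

-4

PUSH -4 : -4
PUSH -8 : -4 -8
DUP     : -4 -8 -8
PUSH 7  : -4 -8 -8 7
GT      : -4 -8 0
NEG     : -4 -8 0
OVER    : -4 -8 0 -8
MUL     : -4 -8 0
SWAP    : -4 0 -8
ROT     : 0 -8 -4
PUSH 0  : 0 -8 -4 0
ROT     : 0 -4 0 -8
POP     : 0 -4 0
NEG     : 0 -4 0
STORE 0 : 0 -4
STORE 0 : 0
PUSH -1 : 0 -1
GT      : 1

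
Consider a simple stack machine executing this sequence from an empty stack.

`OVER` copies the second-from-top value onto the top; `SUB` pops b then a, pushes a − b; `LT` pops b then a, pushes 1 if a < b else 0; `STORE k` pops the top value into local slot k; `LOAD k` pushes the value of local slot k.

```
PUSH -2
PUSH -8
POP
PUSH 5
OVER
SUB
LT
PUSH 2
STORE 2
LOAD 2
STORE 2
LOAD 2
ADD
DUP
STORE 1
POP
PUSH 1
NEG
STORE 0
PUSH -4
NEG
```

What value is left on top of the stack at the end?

PUSH -2 → [-2]
PUSH -8 → [-2, -8]
POP     → [-2]
PUSH 5  → [-2, 5]
OVER    → [-2, 5, -2]
SUB     → [-2, 7]
LT      → [1]
PUSH 2  → [1, 2]
STORE 2 → [1]
LOAD 2  → [1, 2]
STORE 2 → [1]
LOAD 2  → [1, 2]
ADD     → [3]
DUP     → [3, 3]
STORE 1 → [3]
POP     → []
PUSH 1  → [1]
NEG     → [-1]
STORE 0 → []
PUSH -4 → [-4]
NEG     → [4]

4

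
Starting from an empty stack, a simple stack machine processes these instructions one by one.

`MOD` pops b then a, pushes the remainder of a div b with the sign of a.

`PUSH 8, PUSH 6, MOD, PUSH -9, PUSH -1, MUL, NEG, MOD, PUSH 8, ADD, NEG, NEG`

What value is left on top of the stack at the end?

PUSH 8   [8]
PUSH 6   [8, 6]
MOD      [2]
PUSH -9  [2, -9]
PUSH -1  [2, -9, -1]
MUL      [2, 9]
NEG      [2, -9]
MOD      [2]
PUSH 8   [2, 8]
ADD      [10]
NEG      [-10]
NEG      [10]

10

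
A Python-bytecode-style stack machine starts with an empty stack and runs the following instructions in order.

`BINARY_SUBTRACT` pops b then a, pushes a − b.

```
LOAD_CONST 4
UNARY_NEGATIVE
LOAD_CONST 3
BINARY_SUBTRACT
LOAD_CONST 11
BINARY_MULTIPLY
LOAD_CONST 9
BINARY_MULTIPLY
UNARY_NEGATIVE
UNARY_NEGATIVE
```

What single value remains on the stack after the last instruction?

LOAD_CONST 4    : [4]
UNARY_NEGATIVE  : [-4]
LOAD_CONST 3    : [-4, 3]
BINARY_SUBTRACT : [-7]
LOAD_CONST 11   : [-7, 11]
BINARY_MULTIPLY : [-77]
LOAD_CONST 9    : [-77, 9]
BINARY_MULTIPLY : [-693]
UNARY_NEGATIVE  : [693]
UNARY_NEGATIVE  : [-693]

-693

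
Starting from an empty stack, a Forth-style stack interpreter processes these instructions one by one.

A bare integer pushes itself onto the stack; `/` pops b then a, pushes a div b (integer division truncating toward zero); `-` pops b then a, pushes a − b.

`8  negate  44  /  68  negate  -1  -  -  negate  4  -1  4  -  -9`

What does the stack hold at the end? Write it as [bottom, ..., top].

[-67, 4, -5, -9]

8      : [8]
negate : [-8]
44     : [-8, 44]
/      : [0]
68     : [0, 68]
negate : [0, -68]
-1     : [0, -68, -1]
-      : [0, -67]
-      : [67]
negate : [-67]
4      : [-67, 4]
-1     : [-67, 4, -1]
4      : [-67, 4, -1, 4]
-      : [-67, 4, -5]
-9     : [-67, 4, -5, -9]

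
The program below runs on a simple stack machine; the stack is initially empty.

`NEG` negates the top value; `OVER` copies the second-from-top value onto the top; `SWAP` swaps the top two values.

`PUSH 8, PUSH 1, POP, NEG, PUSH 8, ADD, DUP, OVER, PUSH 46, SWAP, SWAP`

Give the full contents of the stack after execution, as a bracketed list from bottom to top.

PUSH 8  : 8
PUSH 1  : 8 1
POP     : 8
NEG     : -8
PUSH 8  : -8 8
ADD     : 0
DUP     : 0 0
OVER    : 0 0 0
PUSH 46 : 0 0 0 46
SWAP    : 0 0 46 0
SWAP    : 0 0 0 46

[0, 0, 0, 46]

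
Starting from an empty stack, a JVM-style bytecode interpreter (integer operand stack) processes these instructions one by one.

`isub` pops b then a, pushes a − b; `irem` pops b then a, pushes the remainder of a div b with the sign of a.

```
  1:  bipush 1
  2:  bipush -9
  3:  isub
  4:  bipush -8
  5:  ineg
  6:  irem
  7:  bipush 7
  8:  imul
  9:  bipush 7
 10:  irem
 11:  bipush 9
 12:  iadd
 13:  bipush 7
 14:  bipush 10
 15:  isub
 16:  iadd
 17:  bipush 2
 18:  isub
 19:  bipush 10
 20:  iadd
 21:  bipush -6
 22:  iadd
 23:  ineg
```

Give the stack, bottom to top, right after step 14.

[9, 7, 10]

bipush 1  -> [1]
bipush -9 -> [1, -9]
isub      -> [10]
bipush -8 -> [10, -8]
ineg      -> [10, 8]
irem      -> [2]
bipush 7  -> [2, 7]
imul      -> [14]
bipush 7  -> [14, 7]
irem      -> [0]
bipush 9  -> [0, 9]
iadd      -> [9]
bipush 7  -> [9, 7]
bipush 10 -> [9, 7, 10]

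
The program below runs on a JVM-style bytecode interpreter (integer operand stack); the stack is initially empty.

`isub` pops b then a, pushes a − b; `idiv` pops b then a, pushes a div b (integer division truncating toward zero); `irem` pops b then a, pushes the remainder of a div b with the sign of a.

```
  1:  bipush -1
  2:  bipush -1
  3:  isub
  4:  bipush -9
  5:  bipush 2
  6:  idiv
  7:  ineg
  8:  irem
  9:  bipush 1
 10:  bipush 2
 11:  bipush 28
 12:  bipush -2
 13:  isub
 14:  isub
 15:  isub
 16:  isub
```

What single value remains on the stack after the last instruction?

-29

bipush -1 -> -1
bipush -1 -> -1 -1
isub      -> 0
bipush -9 -> 0 -9
bipush 2  -> 0 -9 2
idiv      -> 0 -4
ineg      -> 0 4
irem      -> 0
bipush 1  -> 0 1
bipush 2  -> 0 1 2
bipush 28 -> 0 1 2 28
bipush -2 -> 0 1 2 28 -2
isub      -> 0 1 2 30
isub      -> 0 1 -28
isub      -> 0 29
isub      -> -29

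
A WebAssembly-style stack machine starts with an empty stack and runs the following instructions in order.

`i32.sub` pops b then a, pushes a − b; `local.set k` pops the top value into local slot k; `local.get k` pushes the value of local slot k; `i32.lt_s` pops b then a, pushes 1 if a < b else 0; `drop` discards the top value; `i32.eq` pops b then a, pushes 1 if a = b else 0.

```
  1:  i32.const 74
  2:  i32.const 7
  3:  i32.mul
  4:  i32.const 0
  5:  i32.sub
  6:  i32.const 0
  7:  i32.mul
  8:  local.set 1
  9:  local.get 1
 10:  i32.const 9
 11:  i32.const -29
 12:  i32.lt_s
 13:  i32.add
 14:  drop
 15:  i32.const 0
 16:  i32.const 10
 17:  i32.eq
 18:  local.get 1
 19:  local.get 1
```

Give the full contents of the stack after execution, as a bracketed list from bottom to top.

i32.const 74  → 74
i32.const 7   → 74 7
i32.mul       → 518
i32.const 0   → 518 0
i32.sub       → 518
i32.const 0   → 518 0
i32.mul       → 0
local.set 1   → (empty)
local.get 1   → 0
i32.const 9   → 0 9
i32.const -29 → 0 9 -29
i32.lt_s      → 0 0
i32.add       → 0
drop          → (empty)
i32.const 0   → 0
i32.const 10  → 0 10
i32.eq        → 0
local.get 1   → 0 0
local.get 1   → 0 0 0

[0, 0, 0]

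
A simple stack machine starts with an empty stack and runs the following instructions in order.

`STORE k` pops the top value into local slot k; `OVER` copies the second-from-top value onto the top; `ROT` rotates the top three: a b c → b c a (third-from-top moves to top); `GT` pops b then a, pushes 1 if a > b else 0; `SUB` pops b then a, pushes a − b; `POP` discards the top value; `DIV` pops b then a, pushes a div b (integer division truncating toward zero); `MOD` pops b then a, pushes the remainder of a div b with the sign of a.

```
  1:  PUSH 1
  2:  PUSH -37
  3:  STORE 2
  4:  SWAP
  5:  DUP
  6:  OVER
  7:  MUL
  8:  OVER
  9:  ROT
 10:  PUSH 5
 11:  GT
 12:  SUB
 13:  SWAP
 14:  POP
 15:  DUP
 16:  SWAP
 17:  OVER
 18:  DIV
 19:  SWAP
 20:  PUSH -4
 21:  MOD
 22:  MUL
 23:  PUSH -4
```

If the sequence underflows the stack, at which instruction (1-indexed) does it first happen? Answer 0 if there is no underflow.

4

PUSH 1   → 1
PUSH -37 → 1 -37
STORE 2  → 1
SWAP  — needs 2 operands, stack has 1 → underflow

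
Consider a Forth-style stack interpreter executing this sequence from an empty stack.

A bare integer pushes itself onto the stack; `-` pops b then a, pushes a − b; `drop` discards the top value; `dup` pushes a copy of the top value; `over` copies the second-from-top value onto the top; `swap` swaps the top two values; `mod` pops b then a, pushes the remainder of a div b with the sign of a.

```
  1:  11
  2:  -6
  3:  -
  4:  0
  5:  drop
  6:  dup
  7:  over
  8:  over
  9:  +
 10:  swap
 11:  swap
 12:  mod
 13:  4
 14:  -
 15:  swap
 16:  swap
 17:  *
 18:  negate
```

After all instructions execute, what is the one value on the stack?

11      11
-6      11 -6
-       17
0       17 0
drop    17
dup     17 17
over    17 17 17
over    17 17 17 17
+       17 17 34
swap    17 34 17
swap    17 17 34
mod     17 17
4       17 17 4
-       17 13
swap    13 17
swap    17 13
*       221
negate  -221

-221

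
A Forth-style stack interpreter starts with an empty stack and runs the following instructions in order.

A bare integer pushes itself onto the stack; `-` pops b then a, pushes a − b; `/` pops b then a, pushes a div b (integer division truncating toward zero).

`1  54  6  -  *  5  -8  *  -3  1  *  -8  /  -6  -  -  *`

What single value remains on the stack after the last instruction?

-2208

1  : [1]
54 : [1, 54]
6  : [1, 54, 6]
-  : [1, 48]
*  : [48]
5  : [48, 5]
-8 : [48, 5, -8]
*  : [48, -40]
-3 : [48, -40, -3]
1  : [48, -40, -3, 1]
*  : [48, -40, -3]
-8 : [48, -40, -3, -8]
/  : [48, -40, 0]
-6 : [48, -40, 0, -6]
-  : [48, -40, 6]
-  : [48, -46]
*  : [-2208]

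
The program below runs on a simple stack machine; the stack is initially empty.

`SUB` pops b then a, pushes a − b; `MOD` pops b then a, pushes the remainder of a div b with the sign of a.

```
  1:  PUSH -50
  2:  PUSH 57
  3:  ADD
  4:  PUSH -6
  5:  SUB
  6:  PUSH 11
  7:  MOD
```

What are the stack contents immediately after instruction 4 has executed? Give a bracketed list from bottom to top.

[7, -6]

PUSH -50 : -50
PUSH 57  : -50 57
ADD      : 7
PUSH -6  : 7 -6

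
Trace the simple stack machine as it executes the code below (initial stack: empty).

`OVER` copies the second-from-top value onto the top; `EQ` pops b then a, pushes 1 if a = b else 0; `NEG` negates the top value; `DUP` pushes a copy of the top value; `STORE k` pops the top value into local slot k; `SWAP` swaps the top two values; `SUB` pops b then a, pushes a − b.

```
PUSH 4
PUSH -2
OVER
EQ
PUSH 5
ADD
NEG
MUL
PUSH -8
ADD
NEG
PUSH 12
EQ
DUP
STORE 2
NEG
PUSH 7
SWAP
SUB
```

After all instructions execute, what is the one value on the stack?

PUSH 4  : [4]
PUSH -2 : [4, -2]
OVER    : [4, -2, 4]
EQ      : [4, 0]
PUSH 5  : [4, 0, 5]
ADD     : [4, 5]
NEG     : [4, -5]
MUL     : [-20]
PUSH -8 : [-20, -8]
ADD     : [-28]
NEG     : [28]
PUSH 12 : [28, 12]
EQ      : [0]
DUP     : [0, 0]
STORE 2 : [0]
NEG     : [0]
PUSH 7  : [0, 7]
SWAP    : [7, 0]
SUB     : [7]

7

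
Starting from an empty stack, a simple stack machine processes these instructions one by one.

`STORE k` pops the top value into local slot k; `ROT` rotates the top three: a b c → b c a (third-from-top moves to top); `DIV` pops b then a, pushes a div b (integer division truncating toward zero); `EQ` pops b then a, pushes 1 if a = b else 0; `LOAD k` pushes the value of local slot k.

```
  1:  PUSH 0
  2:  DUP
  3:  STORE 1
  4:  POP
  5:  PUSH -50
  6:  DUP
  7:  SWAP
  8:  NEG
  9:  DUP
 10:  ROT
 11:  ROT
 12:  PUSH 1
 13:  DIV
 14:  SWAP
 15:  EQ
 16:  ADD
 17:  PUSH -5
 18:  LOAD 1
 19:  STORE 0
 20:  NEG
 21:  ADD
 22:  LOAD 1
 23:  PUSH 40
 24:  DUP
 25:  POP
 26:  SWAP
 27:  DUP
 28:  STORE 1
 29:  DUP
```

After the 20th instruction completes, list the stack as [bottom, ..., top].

PUSH 0   → 0
DUP      → 0 0
STORE 1  → 0
POP      → (empty)
PUSH -50 → -50
DUP      → -50 -50
SWAP     → -50 -50
NEG      → -50 50
DUP      → -50 50 50
ROT      → 50 50 -50
ROT      → 50 -50 50
PUSH 1   → 50 -50 50 1
DIV      → 50 -50 50
SWAP     → 50 50 -50
EQ       → 50 0
ADD      → 50
PUSH -5  → 50 -5
LOAD 1   → 50 -5 0
STORE 0  → 50 -5
NEG      → 50 5

[50, 5]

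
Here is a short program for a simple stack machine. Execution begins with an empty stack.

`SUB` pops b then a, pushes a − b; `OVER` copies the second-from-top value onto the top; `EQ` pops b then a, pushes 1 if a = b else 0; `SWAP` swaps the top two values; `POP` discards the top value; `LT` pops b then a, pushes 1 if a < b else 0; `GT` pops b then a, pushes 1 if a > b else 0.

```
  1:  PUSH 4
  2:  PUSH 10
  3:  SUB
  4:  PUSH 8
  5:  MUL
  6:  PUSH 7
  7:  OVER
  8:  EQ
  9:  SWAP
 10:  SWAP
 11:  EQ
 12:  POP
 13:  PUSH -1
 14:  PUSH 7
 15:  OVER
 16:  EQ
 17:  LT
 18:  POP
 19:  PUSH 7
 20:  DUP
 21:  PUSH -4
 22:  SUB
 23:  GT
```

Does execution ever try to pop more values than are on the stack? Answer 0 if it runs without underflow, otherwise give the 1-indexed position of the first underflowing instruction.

PUSH 4  : 4
PUSH 10 : 4 10
SUB     : -6
PUSH 8  : -6 8
MUL     : -48
PUSH 7  : -48 7
OVER    : -48 7 -48
EQ      : -48 0
SWAP    : 0 -48
SWAP    : -48 0
EQ      : 0
POP     : (empty)
PUSH -1 : -1
PUSH 7  : -1 7
OVER    : -1 7 -1
EQ      : -1 0
LT      : 1
POP     : (empty)
PUSH 7  : 7
DUP     : 7 7
PUSH -4 : 7 7 -4
SUB     : 7 11
GT      : 0

0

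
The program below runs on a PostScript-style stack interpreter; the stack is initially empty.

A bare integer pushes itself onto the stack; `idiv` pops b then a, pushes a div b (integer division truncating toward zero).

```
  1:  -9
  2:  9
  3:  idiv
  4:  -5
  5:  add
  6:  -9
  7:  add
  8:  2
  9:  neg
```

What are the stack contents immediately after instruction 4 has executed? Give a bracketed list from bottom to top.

[-1, -5]

-9    [-9]
9     [-9, 9]
idiv  [-1]
-5    [-1, -5]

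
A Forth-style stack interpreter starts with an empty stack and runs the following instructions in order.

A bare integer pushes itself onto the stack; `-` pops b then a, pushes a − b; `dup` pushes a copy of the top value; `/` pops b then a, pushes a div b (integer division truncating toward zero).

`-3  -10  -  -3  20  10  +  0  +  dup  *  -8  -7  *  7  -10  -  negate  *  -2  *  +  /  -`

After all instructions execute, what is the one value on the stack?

7

-3      -3
-10     -3 -10
-       7
-3      7 -3
20      7 -3 20
10      7 -3 20 10
+       7 -3 30
0       7 -3 30 0
+       7 -3 30
dup     7 -3 30 30
*       7 -3 900
-8      7 -3 900 -8
-7      7 -3 900 -8 -7
*       7 -3 900 56
7       7 -3 900 56 7
-10     7 -3 900 56 7 -10
-       7 -3 900 56 17
negate  7 -3 900 56 -17
*       7 -3 900 -952
-2      7 -3 900 -952 -2
*       7 -3 900 1904
+       7 -3 2804
/       7 0
-       7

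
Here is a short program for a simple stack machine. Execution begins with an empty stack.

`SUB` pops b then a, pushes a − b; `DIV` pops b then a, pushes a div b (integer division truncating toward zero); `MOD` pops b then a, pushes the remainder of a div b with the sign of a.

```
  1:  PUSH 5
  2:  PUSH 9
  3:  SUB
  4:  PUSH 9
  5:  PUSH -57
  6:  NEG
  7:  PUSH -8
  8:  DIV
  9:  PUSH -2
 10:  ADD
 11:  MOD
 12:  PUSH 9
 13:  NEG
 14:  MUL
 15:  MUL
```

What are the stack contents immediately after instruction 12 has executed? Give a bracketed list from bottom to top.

PUSH 5   -> 5
PUSH 9   -> 5 9
SUB      -> -4
PUSH 9   -> -4 9
PUSH -57 -> -4 9 -57
NEG      -> -4 9 57
PUSH -8  -> -4 9 57 -8
DIV      -> -4 9 -7
PUSH -2  -> -4 9 -7 -2
ADD      -> -4 9 -9
MOD      -> -4 0
PUSH 9   -> -4 0 9

[-4, 0, 9]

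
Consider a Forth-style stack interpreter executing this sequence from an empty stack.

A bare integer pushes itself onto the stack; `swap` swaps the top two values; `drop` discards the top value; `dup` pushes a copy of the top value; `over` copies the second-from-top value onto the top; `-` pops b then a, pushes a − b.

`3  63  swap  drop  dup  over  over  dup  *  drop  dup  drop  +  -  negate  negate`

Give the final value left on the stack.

3       [3]
63      [3, 63]
swap    [63, 3]
drop    [63]
dup     [63, 63]
over    [63, 63, 63]
over    [63, 63, 63, 63]
dup     [63, 63, 63, 63, 63]
*       [63, 63, 63, 3969]
drop    [63, 63, 63]
dup     [63, 63, 63, 63]
drop    [63, 63, 63]
+       [63, 126]
-       [-63]
negate  [63]
negate  [-63]

-63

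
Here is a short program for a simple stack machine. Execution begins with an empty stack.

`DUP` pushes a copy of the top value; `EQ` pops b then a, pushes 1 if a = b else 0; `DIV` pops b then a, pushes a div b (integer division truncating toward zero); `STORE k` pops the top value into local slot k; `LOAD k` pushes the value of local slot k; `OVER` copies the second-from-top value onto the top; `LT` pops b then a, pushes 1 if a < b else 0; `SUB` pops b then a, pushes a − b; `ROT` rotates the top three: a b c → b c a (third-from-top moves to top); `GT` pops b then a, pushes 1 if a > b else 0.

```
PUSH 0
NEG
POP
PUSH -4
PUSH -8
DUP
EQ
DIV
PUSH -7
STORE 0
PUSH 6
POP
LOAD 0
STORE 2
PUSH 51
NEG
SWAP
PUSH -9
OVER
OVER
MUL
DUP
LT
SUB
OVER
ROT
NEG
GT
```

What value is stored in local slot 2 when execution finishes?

PUSH 0  -> 0
NEG     -> 0
POP     -> (empty)
PUSH -4 -> -4
PUSH -8 -> -4 -8
DUP     -> -4 -8 -8
EQ      -> -4 1
DIV     -> -4
PUSH -7 -> -4 -7
STORE 0 -> -4
PUSH 6  -> -4 6
POP     -> -4
LOAD 0  -> -4 -7
STORE 2 -> -4
PUSH 51 -> -4 51
NEG     -> -4 -51
SWAP    -> -51 -4
PUSH -9 -> -51 -4 -9
OVER    -> -51 -4 -9 -4
OVER    -> -51 -4 -9 -4 -9
MUL     -> -51 -4 -9 36
DUP     -> -51 -4 -9 36 36
LT      -> -51 -4 -9 0
SUB     -> -51 -4 -9
OVER    -> -51 -4 -9 -4
ROT     -> -51 -9 -4 -4
NEG     -> -51 -9 -4 4
GT      -> -51 -9 0

-7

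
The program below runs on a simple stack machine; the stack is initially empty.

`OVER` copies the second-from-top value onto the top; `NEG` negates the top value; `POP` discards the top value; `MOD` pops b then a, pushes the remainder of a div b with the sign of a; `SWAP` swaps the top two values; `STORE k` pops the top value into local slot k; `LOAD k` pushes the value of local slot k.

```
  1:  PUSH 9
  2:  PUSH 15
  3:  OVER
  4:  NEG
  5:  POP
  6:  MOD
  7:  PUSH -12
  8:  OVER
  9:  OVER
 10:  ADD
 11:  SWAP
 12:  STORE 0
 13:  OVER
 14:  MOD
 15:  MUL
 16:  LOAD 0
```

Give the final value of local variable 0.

-12

PUSH 9   -> [9]
PUSH 15  -> [9, 15]
OVER     -> [9, 15, 9]
NEG      -> [9, 15, -9]
POP      -> [9, 15]
MOD      -> [9]
PUSH -12 -> [9, -12]
OVER     -> [9, -12, 9]
OVER     -> [9, -12, 9, -12]
ADD      -> [9, -12, -3]
SWAP     -> [9, -3, -12]
STORE 0  -> [9, -3]
OVER     -> [9, -3, 9]
MOD      -> [9, -3]
MUL      -> [-27]
LOAD 0   -> [-27, -12]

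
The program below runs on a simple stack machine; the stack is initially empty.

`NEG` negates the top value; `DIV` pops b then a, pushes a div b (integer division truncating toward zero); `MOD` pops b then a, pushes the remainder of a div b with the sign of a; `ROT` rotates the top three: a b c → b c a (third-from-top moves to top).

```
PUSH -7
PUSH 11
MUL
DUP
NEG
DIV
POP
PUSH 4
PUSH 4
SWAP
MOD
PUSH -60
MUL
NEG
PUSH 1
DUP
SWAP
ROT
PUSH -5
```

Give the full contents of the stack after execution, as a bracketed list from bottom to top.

[1, 1, 0, -5]

PUSH -7   [-7]
PUSH 11   [-7, 11]
MUL       [-77]
DUP       [-77, -77]
NEG       [-77, 77]
DIV       [-1]
POP       []
PUSH 4    [4]
PUSH 4    [4, 4]
SWAP      [4, 4]
MOD       [0]
PUSH -60  [0, -60]
MUL       [0]
NEG       [0]
PUSH 1    [0, 1]
DUP       [0, 1, 1]
SWAP      [0, 1, 1]
ROT       [1, 1, 0]
PUSH -5   [1, 1, 0, -5]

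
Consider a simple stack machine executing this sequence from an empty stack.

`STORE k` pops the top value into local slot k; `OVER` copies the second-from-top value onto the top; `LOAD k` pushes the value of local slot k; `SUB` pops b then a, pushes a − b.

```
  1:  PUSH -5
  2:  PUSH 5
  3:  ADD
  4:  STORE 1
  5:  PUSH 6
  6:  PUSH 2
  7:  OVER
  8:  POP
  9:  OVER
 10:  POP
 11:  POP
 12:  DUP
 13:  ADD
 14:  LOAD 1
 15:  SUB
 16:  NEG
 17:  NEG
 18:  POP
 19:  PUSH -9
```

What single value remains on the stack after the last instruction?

PUSH -5 : [-5]
PUSH 5  : [-5, 5]
ADD     : [0]
STORE 1 : []
PUSH 6  : [6]
PUSH 2  : [6, 2]
OVER    : [6, 2, 6]
POP     : [6, 2]
OVER    : [6, 2, 6]
POP     : [6, 2]
POP     : [6]
DUP     : [6, 6]
ADD     : [12]
LOAD 1  : [12, 0]
SUB     : [12]
NEG     : [-12]
NEG     : [12]
POP     : []
PUSH -9 : [-9]

-9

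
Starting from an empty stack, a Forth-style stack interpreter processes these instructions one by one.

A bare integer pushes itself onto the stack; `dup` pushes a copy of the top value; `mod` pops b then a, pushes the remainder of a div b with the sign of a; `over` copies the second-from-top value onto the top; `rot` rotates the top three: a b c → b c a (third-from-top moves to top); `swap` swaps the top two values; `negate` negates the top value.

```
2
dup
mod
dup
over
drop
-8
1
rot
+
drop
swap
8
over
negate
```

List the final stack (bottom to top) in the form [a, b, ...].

[-8, 0, 8, 0]

2      -> 2
dup    -> 2 2
mod    -> 0
dup    -> 0 0
over   -> 0 0 0
drop   -> 0 0
-8     -> 0 0 -8
1      -> 0 0 -8 1
rot    -> 0 -8 1 0
+      -> 0 -8 1
drop   -> 0 -8
swap   -> -8 0
8      -> -8 0 8
over   -> -8 0 8 0
negate -> -8 0 8 0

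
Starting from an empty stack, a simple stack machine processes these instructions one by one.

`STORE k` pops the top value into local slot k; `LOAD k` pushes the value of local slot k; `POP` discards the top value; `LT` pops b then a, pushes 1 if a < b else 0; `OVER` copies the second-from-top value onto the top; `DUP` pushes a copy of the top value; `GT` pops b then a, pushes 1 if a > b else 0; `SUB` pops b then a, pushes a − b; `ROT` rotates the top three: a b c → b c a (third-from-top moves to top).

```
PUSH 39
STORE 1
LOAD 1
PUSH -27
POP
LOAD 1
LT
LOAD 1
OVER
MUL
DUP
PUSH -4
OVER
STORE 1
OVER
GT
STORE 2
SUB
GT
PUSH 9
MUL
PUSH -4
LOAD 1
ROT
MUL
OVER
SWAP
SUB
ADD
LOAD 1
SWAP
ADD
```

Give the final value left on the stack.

-8

PUSH 39  -> 39
STORE 1  -> (empty)
LOAD 1   -> 39
PUSH -27 -> 39 -27
POP      -> 39
LOAD 1   -> 39 39
LT       -> 0
LOAD 1   -> 0 39
OVER     -> 0 39 0
MUL      -> 0 0
DUP      -> 0 0 0
PUSH -4  -> 0 0 0 -4
OVER     -> 0 0 0 -4 0
STORE 1  -> 0 0 0 -4
OVER     -> 0 0 0 -4 0
GT       -> 0 0 0 0
STORE 2  -> 0 0 0
SUB      -> 0 0
GT       -> 0
PUSH 9   -> 0 9
MUL      -> 0
PUSH -4  -> 0 -4
LOAD 1   -> 0 -4 0
ROT      -> -4 0 0
MUL      -> -4 0
OVER     -> -4 0 -4
SWAP     -> -4 -4 0
SUB      -> -4 -4
ADD      -> -8
LOAD 1   -> -8 0
SWAP     -> 0 -8
ADD      -> -8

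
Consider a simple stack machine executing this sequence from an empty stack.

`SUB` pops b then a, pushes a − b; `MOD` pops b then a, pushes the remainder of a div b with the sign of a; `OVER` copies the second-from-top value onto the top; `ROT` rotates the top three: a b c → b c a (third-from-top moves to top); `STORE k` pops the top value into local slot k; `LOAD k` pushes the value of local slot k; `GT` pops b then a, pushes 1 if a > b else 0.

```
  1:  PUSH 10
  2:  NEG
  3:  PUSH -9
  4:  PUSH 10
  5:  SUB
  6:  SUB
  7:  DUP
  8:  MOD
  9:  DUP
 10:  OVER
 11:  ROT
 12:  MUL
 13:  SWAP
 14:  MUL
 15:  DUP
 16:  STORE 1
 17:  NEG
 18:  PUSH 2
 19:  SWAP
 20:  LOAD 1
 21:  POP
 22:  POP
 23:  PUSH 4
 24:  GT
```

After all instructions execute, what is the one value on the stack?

PUSH 10 → 10
NEG     → -10
PUSH -9 → -10 -9
PUSH 10 → -10 -9 10
SUB     → -10 -19
SUB     → 9
DUP     → 9 9
MOD     → 0
DUP     → 0 0
OVER    → 0 0 0
ROT     → 0 0 0
MUL     → 0 0
SWAP    → 0 0
MUL     → 0
DUP     → 0 0
STORE 1 → 0
NEG     → 0
PUSH 2  → 0 2
SWAP    → 2 0
LOAD 1  → 2 0 0
POP     → 2 0
POP     → 2
PUSH 4  → 2 4
GT      → 0

0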